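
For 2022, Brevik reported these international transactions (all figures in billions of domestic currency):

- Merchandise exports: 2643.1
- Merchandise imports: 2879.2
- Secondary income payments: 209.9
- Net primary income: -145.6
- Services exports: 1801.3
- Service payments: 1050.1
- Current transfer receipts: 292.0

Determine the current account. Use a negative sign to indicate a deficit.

Goods balance = 2643.1 - 2879.2 = -236.1
Services balance = 1801.3 - 1050.1 = 751.2
Trade balance (goods + services) = -236.1 + 751.2 = 515.1
Net primary income = -145.6
Net secondary income = 292.0 - 209.9 = 82.1
Current account = 515.1 + (-145.6) + 82.1 = 451.6

451.6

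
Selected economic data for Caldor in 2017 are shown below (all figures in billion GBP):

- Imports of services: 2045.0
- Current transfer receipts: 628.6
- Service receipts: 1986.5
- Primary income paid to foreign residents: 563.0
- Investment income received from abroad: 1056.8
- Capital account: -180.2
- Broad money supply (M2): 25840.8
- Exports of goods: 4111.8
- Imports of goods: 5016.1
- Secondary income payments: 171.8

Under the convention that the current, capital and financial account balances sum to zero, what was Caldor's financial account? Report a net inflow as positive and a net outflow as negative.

Goods balance = 4111.8 - 5016.1 = -904.3
Services balance = 1986.5 - 2045.0 = -58.5
Trade balance (goods + services) = -904.3 + (-58.5) = -962.8
Net primary income = 1056.8 - 563.0 = 493.8
Net secondary income = 628.6 - 171.8 = 456.8
Current account = -962.8 + 493.8 + 456.8 = -12.2
Financial account = -(-12.2 + (-180.2)) = 192.4

192.4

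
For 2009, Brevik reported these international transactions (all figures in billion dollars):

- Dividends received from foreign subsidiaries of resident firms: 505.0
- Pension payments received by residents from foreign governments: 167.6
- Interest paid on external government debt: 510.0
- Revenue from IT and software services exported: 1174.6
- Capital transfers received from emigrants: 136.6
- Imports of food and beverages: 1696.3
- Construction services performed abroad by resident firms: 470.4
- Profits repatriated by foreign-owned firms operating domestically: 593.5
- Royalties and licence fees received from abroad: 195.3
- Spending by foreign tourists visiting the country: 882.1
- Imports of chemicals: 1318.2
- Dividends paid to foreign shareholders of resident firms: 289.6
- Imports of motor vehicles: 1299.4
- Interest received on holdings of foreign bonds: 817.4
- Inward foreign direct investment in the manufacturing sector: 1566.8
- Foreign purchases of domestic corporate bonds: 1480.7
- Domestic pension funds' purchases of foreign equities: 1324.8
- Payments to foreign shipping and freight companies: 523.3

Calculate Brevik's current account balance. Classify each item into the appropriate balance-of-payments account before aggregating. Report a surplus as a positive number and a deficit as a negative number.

Goods: -1318.2 - 1299.4 - 1696.3 = -4313.9
Services: 1174.6 - 523.3 + 470.4 + 195.3 + 882.1 = 2199.1
Primary income: -510.0 + 505.0 - 289.6 - 593.5 + 817.4 = -70.7
Secondary income: 167.6
Current account = (-4313.9) + 2199.1 + (-70.7) + 167.6 = -2017.9
(Excluded from the current account — capital account: capital transfers received from emigrants 136.6; financial account: inward foreign direct investment in the manufacturing sector 1566.8, foreign purchases of domestic corporate bonds 1480.7, domestic pension funds' purchases of foreign equities 1324.8.)

-2017.9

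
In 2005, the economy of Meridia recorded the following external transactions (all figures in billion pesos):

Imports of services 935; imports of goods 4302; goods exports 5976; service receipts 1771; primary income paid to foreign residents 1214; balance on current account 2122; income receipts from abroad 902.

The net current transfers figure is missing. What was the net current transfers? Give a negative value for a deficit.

-76

Current account = goods balance + services balance + net primary income + net secondary income
Sum of the known components = 2198
Net current transfers = CA - (known components) = 2122 - 2198 = -76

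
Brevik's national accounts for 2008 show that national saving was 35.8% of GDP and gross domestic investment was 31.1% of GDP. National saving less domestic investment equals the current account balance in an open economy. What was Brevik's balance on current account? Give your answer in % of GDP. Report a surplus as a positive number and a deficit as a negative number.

S - I = CA (net lending to the rest of the world).
CA = S - I = 35.8 - 31.1 = 4.7

4.7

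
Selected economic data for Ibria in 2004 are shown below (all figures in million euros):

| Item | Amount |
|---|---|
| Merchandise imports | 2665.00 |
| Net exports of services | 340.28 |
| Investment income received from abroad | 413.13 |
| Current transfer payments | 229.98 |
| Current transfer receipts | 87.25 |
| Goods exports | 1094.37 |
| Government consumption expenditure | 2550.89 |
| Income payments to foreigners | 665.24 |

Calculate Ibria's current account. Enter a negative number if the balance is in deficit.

Goods balance = 1094.37 - 2665.00 = -1570.63
Services balance = 340.28
Trade balance (goods + services) = -1570.63 + 340.28 = -1230.35
Net primary income = 413.13 - 665.24 = -252.11
Net secondary income = 87.25 - 229.98 = -142.73
Current account = -1230.35 + (-252.11) + (-142.73) = -1625.19

-1625.19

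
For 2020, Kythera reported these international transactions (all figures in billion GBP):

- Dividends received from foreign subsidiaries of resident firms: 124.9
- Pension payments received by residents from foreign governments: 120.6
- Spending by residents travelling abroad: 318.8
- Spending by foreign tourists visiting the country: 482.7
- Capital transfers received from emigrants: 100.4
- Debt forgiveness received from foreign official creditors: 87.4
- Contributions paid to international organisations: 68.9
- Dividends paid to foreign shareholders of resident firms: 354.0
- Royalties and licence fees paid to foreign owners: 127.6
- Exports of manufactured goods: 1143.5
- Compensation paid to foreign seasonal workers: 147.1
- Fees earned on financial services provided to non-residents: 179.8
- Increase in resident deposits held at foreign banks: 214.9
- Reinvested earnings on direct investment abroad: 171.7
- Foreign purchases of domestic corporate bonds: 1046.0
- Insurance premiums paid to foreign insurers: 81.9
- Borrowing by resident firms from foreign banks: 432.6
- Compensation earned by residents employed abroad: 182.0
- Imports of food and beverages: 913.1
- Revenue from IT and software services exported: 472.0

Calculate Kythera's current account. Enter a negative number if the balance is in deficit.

Goods: 1143.5 - 913.1 = 230.4
Services: -81.9 - 127.6 + 179.8 + 482.7 - 318.8 + 472.0 = 606.2
Primary income: 171.7 + 182.0 - 354.0 - 147.1 + 124.9 = -22.5
Secondary income: 120.6 - 68.9 = 51.7
Current account = 230.4 + 606.2 + (-22.5) + 51.7 = 865.8
(Excluded from the current account — capital account: capital transfers received from emigrants 100.4, debt forgiveness received from foreign official creditors 87.4; financial account: increase in resident deposits held at foreign banks 214.9, foreign purchases of domestic corporate bonds 1046.0, borrowing by resident firms from foreign banks 432.6.)

865.8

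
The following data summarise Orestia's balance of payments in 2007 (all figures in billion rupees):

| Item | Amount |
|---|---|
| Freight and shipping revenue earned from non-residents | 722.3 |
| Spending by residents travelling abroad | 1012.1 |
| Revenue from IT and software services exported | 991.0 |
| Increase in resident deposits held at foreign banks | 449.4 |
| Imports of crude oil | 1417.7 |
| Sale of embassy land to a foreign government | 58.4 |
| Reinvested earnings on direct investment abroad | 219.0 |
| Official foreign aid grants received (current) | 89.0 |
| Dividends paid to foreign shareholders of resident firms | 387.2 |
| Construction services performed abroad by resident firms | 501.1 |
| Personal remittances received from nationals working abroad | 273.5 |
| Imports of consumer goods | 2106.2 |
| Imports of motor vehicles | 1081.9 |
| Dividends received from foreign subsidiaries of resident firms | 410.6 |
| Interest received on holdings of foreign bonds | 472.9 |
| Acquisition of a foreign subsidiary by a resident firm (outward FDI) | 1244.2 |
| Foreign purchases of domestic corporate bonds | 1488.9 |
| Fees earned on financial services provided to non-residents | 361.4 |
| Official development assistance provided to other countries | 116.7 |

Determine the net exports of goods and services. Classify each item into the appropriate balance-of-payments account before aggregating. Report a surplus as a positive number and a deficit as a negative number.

Goods: -2106.2 - 1417.7 - 1081.9 = -4605.8
Services: 361.4 + 722.3 + 501.1 - 1012.1 + 991.0 = 1563.7
Trade balance = -4605.8 + 1563.7 = -3042.1
(Excluded from the trade balance — financial account: increase in resident deposits held at foreign banks 449.4, acquisition of a foreign subsidiary by a resident firm (outward FDI) 1244.2, foreign purchases of domestic corporate bonds 1488.9; capital account: sale of embassy land to a foreign government 58.4; primary income: reinvested earnings on direct investment abroad 219.0, dividends paid to foreign shareholders of resident firms 387.2, dividends received from foreign subsidiaries of resident firms 410.6, interest received on holdings of foreign bonds 472.9; secondary income: official foreign aid grants received (current) 89.0, personal remittances received from nationals working abroad 273.5, official development assistance provided to other countries 116.7.)

-3042.1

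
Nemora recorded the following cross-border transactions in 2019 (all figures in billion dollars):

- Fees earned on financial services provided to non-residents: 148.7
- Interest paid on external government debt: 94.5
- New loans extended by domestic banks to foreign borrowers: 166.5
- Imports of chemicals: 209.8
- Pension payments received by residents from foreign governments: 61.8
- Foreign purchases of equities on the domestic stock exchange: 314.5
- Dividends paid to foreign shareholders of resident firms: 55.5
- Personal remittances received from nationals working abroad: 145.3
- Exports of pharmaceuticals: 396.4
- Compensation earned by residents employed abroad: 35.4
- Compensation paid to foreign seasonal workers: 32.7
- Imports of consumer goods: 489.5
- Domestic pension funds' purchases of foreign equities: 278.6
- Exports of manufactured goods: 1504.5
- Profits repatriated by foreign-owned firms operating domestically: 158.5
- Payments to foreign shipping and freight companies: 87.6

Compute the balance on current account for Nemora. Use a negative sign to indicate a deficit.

Goods: -489.5 + 396.4 + 1504.5 - 209.8 = 1201.6
Services: 148.7 - 87.6 = 61.1
Primary income: -32.7 - 158.5 - 94.5 + 35.4 - 55.5 = -305.8
Secondary income: 61.8 + 145.3 = 207.1
Current account = 1201.6 + 61.1 + (-305.8) + 207.1 = 1164.0
(Excluded from the current account — financial account: new loans extended by domestic banks to foreign borrowers 166.5, foreign purchases of equities on the domestic stock exchange 314.5, domestic pension funds' purchases of foreign equities 278.6.)

1164.0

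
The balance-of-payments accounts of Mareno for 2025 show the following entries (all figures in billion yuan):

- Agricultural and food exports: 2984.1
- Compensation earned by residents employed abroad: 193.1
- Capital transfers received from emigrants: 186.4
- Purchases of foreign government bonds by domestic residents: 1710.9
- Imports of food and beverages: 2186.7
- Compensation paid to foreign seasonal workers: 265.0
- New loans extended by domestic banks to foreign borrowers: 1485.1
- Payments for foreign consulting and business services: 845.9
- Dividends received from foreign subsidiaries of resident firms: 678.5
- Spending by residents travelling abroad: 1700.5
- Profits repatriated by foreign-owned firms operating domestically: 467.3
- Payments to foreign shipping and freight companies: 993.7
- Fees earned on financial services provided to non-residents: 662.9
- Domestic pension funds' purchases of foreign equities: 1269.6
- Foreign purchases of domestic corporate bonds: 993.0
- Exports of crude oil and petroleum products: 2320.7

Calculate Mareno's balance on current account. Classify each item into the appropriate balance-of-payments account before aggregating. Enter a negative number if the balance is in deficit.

Goods: 2320.7 + 2984.1 - 2186.7 = 3118.1
Services: -993.7 + 662.9 - 1700.5 - 845.9 = -2877.2
Primary income: -467.3 + 193.1 + 678.5 - 265.0 = 139.3
Current account = 3118.1 + (-2877.2) + 139.3 = 380.2
(Excluded from the current account — capital account: capital transfers received from emigrants 186.4; financial account: purchases of foreign government bonds by domestic residents 1710.9, new loans extended by domestic banks to foreign borrowers 1485.1, domestic pension funds' purchases of foreign equities 1269.6, foreign purchases of domestic corporate bonds 993.0.)

380.2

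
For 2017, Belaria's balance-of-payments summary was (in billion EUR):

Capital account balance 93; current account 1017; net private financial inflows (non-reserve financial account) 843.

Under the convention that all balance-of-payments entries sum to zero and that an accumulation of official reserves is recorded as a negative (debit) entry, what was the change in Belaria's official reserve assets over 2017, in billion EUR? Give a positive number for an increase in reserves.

1953

Official reserve transactions balance = -(1017 + 93 + 843) = -1953
An accumulation of reserves is recorded as a debit (negative entry), so the change in the stock of reserves is the negative of that balance.
Change in official reserves = -(-1953) = 1953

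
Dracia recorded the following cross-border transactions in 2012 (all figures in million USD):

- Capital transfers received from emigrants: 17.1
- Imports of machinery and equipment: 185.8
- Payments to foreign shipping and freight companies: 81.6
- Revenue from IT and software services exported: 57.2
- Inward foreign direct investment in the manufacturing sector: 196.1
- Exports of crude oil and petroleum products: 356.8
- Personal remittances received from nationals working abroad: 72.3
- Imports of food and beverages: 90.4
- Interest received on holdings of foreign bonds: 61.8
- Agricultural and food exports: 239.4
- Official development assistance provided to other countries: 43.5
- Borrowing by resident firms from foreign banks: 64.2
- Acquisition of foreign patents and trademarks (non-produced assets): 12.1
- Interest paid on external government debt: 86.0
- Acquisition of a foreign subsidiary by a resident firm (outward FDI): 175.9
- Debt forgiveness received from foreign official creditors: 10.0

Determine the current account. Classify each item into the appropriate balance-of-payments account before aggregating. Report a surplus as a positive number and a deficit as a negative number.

300.2

Goods: -90.4 + 239.4 + 356.8 - 185.8 = 320.0
Services: -81.6 + 57.2 = -24.4
Primary income: -86.0 + 61.8 = -24.2
Secondary income: 72.3 - 43.5 = 28.8
Current account = 320.0 + (-24.4) + (-24.2) + 28.8 = 300.2
(Excluded from the current account — capital account: capital transfers received from emigrants 17.1, acquisition of foreign patents and trademarks (non-produced assets) 12.1, debt forgiveness received from foreign official creditors 10.0; financial account: inward foreign direct investment in the manufacturing sector 196.1, borrowing by resident firms from foreign banks 64.2, acquisition of a foreign subsidiary by a resident firm (outward FDI) 175.9.)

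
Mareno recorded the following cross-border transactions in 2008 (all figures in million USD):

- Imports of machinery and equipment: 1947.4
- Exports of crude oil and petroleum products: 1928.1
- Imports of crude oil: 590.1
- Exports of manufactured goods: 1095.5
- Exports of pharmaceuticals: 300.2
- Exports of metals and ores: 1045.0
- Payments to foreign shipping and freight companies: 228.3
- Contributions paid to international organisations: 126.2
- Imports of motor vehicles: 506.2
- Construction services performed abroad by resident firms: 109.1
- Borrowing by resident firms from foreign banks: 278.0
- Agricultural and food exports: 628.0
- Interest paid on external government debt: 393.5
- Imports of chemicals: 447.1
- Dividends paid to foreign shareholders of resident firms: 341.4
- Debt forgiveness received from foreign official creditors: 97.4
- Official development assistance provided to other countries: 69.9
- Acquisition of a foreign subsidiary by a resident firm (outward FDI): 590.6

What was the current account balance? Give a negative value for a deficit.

455.8

Goods: 1045.0 + 300.2 - 1947.4 + 1095.5 - 447.1 + 628.0 + 1928.1 - 506.2 - 590.1 = 1506.0
Services: 109.1 - 228.3 = -119.2
Primary income: -341.4 - 393.5 = -734.9
Secondary income: -69.9 - 126.2 = -196.1
Current account = 1506.0 + (-119.2) + (-734.9) + (-196.1) = 455.8
(Excluded from the current account — financial account: borrowing by resident firms from foreign banks 278.0, acquisition of a foreign subsidiary by a resident firm (outward FDI) 590.6; capital account: debt forgiveness received from foreign official creditors 97.4.)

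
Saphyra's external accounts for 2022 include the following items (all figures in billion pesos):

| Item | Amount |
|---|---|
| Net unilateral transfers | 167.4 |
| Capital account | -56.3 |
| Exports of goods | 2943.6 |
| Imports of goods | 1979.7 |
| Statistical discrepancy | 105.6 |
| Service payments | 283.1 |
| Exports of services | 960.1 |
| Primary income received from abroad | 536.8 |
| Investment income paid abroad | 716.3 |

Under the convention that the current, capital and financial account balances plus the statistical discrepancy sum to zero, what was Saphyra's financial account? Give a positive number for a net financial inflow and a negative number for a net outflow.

Goods balance = 2943.6 - 1979.7 = 963.9
Services balance = 960.1 - 283.1 = 677.0
Trade balance (goods + services) = 963.9 + 677.0 = 1640.9
Net primary income = 536.8 - 716.3 = -179.5
Net secondary income = 167.4
Current account = 1640.9 + (-179.5) + 167.4 = 1628.8
Financial account = -(1628.8 + (-56.3) + 105.6) = -1678.1

-1678.1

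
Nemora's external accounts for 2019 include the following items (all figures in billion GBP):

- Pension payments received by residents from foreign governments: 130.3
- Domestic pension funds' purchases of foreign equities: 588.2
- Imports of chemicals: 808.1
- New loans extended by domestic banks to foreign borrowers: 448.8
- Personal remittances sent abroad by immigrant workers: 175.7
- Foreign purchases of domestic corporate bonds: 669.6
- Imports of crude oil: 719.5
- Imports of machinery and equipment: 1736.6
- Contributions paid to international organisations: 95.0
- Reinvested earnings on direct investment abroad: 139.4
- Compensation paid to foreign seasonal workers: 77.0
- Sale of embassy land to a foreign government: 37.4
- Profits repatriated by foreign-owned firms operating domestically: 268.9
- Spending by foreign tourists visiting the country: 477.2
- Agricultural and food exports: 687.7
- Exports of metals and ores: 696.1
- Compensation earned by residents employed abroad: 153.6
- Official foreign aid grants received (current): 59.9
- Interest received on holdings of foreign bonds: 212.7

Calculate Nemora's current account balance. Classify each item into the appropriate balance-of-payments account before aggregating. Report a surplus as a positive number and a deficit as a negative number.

Goods: -719.5 + 687.7 - 1736.6 + 696.1 - 808.1 = -1880.4
Services: 477.2
Primary income: 212.7 + 139.4 - 77.0 + 153.6 - 268.9 = 159.8
Secondary income: 130.3 - 175.7 + 59.9 - 95.0 = -80.5
Current account = (-1880.4) + 477.2 + 159.8 + (-80.5) = -1323.9
(Excluded from the current account — financial account: domestic pension funds' purchases of foreign equities 588.2, new loans extended by domestic banks to foreign borrowers 448.8, foreign purchases of domestic corporate bonds 669.6; capital account: sale of embassy land to a foreign government 37.4.)

-1323.9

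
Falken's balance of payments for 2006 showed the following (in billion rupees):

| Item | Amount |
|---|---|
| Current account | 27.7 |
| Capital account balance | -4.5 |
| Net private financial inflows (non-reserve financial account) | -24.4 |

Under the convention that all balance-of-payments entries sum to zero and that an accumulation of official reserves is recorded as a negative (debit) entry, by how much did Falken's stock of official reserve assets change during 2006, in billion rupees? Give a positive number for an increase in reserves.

Official reserve transactions balance = -(27.7 + (-4.5) + (-24.4)) = 1.2
An accumulation of reserves is recorded as a debit (negative entry), so the change in the stock of reserves is the negative of that balance.
Change in official reserves = -(1.2) = -1.2

-1.2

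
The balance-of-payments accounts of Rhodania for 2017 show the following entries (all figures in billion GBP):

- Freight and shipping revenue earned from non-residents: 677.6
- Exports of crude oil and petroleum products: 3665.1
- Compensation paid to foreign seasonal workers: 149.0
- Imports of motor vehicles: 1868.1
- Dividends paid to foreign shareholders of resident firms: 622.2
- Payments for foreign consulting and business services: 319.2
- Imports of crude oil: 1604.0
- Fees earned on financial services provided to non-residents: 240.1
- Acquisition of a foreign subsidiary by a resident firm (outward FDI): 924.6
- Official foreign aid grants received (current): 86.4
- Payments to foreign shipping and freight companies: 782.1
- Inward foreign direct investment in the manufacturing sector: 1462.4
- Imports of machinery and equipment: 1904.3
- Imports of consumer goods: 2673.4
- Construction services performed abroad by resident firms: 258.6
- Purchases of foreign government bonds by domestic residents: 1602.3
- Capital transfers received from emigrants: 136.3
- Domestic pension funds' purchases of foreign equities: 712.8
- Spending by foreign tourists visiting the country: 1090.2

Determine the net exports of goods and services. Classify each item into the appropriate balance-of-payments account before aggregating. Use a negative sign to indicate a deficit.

Goods: 3665.1 - 1868.1 - 2673.4 - 1604.0 - 1904.3 = -4384.7
Services: 677.6 + 240.1 - 782.1 + 258.6 - 319.2 + 1090.2 = 1165.2
Trade balance = -4384.7 + 1165.2 = -3219.5
(Excluded from the trade balance — primary income: compensation paid to foreign seasonal workers 149.0, dividends paid to foreign shareholders of resident firms 622.2; financial account: acquisition of a foreign subsidiary by a resident firm (outward FDI) 924.6, inward foreign direct investment in the manufacturing sector 1462.4, purchases of foreign government bonds by domestic residents 1602.3, domestic pension funds' purchases of foreign equities 712.8; secondary income: official foreign aid grants received (current) 86.4; capital account: capital transfers received from emigrants 136.3.)

-3219.5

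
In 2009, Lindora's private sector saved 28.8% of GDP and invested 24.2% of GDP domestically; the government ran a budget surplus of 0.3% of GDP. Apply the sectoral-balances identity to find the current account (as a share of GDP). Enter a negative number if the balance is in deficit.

4.9

By the sectoral-balances identity, CA = (S_private - I) + (T - G).
Private balance = 28.8 - 24.2 = 4.6
Government balance (T - G) = 0.3
CA = 4.6 + 0.3 = 4.9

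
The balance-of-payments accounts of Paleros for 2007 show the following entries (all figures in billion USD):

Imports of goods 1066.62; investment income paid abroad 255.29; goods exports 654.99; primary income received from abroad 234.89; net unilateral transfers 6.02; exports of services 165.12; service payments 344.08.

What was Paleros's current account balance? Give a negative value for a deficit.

-604.97

Goods balance = 654.99 - 1066.62 = -411.63
Services balance = 165.12 - 344.08 = -178.96
Trade balance (goods + services) = -411.63 + (-178.96) = -590.59
Net primary income = 234.89 - 255.29 = -20.40
Net secondary income = 6.02
Current account = -590.59 + (-20.40) + 6.02 = -604.97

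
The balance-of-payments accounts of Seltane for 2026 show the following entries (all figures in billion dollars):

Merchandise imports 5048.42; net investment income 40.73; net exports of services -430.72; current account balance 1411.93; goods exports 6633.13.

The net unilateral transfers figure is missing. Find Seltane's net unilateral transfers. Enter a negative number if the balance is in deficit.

Current account = goods balance + services balance + net primary income + net secondary income
Sum of the known components = 1194.72
Net unilateral transfers = CA - (known components) = 1411.93 - 1194.72 = 217.21

217.21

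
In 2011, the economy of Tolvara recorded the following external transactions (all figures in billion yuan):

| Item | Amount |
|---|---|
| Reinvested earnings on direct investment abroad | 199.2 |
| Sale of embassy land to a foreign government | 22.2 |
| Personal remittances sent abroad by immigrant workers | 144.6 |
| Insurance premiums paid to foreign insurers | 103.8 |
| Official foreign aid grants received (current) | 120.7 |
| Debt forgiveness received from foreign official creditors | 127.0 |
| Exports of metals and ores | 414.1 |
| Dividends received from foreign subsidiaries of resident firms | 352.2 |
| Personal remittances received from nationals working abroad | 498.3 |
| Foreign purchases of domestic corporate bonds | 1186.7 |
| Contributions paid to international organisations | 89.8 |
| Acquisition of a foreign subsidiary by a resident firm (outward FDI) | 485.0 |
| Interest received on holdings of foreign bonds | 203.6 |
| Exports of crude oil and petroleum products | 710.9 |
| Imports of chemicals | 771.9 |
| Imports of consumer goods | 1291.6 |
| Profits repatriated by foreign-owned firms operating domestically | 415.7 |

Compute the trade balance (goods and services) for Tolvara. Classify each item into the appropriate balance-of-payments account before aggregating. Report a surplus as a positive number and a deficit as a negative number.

Goods: -771.9 - 1291.6 + 710.9 + 414.1 = -938.5
Services: -103.8
Trade balance = -938.5 + (-103.8) = -1042.3
(Excluded from the trade balance — primary income: reinvested earnings on direct investment abroad 199.2, dividends received from foreign subsidiaries of resident firms 352.2, interest received on holdings of foreign bonds 203.6, profits repatriated by foreign-owned firms operating domestically 415.7; capital account: sale of embassy land to a foreign government 22.2, debt forgiveness received from foreign official creditors 127.0; secondary income: personal remittances sent abroad by immigrant workers 144.6, official foreign aid grants received (current) 120.7, personal remittances received from nationals working abroad 498.3, contributions paid to international organisations 89.8; financial account: foreign purchases of domestic corporate bonds 1186.7, acquisition of a foreign subsidiary by a resident firm (outward FDI) 485.0.)

-1042.3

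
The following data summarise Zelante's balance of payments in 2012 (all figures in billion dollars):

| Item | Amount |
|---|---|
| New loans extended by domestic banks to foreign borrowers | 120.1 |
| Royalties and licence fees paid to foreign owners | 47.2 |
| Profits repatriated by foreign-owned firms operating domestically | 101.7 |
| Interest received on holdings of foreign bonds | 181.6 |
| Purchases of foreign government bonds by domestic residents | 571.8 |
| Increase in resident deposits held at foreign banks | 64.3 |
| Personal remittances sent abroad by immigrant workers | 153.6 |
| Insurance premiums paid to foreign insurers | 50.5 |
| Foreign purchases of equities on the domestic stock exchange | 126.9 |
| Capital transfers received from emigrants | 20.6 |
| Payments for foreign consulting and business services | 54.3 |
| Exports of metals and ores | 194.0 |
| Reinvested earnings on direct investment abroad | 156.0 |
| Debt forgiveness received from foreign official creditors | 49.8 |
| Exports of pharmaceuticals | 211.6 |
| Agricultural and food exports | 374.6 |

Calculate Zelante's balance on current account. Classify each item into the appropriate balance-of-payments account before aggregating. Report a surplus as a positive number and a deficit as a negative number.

710.5

Goods: 374.6 + 211.6 + 194.0 = 780.2
Services: -50.5 - 54.3 - 47.2 = -152.0
Primary income: 156.0 - 101.7 + 181.6 = 235.9
Secondary income: -153.6
Current account = 780.2 + (-152.0) + 235.9 + (-153.6) = 710.5
(Excluded from the current account — financial account: new loans extended by domestic banks to foreign borrowers 120.1, purchases of foreign government bonds by domestic residents 571.8, increase in resident deposits held at foreign banks 64.3, foreign purchases of equities on the domestic stock exchange 126.9; capital account: capital transfers received from emigrants 20.6, debt forgiveness received from foreign official creditors 49.8.)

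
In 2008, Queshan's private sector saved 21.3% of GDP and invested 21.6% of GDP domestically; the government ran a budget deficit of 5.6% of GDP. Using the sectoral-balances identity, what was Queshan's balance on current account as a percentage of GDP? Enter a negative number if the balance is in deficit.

By the sectoral-balances identity, CA = (S_private - I) + (T - G).
Private balance = 21.3 - 21.6 = -0.3
Government balance (T - G) = -5.6
CA = -0.3 + (-5.6) = -5.9

-5.9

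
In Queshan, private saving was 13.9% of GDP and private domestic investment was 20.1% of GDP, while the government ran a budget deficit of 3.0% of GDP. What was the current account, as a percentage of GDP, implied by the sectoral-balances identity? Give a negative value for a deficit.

-9.2

By the sectoral-balances identity, CA = (S_private - I) + (T - G).
Private balance = 13.9 - 20.1 = -6.2
Government balance (T - G) = -3.0
CA = -6.2 + (-3.0) = -9.2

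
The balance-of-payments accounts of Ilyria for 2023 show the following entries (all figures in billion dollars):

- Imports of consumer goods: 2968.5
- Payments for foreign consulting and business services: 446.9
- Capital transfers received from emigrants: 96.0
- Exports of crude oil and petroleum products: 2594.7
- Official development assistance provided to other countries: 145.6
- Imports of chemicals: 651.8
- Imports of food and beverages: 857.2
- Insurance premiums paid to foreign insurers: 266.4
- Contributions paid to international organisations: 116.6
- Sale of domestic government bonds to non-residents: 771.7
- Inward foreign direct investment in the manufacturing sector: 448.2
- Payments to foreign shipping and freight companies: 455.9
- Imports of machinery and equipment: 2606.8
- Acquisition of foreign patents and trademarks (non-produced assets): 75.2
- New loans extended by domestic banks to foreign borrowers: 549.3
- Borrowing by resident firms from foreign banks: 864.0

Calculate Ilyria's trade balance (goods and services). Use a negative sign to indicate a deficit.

-5658.8

Goods: -857.2 - 651.8 - 2968.5 - 2606.8 + 2594.7 = -4489.6
Services: -455.9 - 446.9 - 266.4 = -1169.2
Trade balance = -4489.6 + (-1169.2) = -5658.8
(Excluded from the trade balance — capital account: capital transfers received from emigrants 96.0, acquisition of foreign patents and trademarks (non-produced assets) 75.2; secondary income: official development assistance provided to other countries 145.6, contributions paid to international organisations 116.6; financial account: sale of domestic government bonds to non-residents 771.7, inward foreign direct investment in the manufacturing sector 448.2, new loans extended by domestic banks to foreign borrowers 549.3, borrowing by resident firms from foreign banks 864.0.)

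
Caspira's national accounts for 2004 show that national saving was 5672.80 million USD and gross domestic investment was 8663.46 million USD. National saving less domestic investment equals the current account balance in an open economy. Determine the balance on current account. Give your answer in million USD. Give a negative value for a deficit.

CA = S - I = 5672.80 - 8663.46 = -2990.66

-2990.66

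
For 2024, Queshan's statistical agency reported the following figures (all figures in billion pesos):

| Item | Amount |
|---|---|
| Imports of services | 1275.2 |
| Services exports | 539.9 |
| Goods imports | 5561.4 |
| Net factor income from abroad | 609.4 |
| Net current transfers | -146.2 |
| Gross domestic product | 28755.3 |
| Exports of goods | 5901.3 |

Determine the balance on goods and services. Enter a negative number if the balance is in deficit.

-395.4

Goods balance = 5901.3 - 5561.4 = 339.9
Services balance = 539.9 - 1275.2 = -735.3
Trade balance (goods + services) = 339.9 + (-735.3) = -395.4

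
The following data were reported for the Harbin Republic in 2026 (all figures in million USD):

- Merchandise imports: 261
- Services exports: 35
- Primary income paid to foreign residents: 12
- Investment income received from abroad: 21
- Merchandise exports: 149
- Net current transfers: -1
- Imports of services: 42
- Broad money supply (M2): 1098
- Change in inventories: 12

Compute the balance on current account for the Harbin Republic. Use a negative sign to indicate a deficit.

-111

Goods balance = 149 - 261 = -112
Services balance = 35 - 42 = -7
Trade balance (goods + services) = -112 + (-7) = -119
Net primary income = 21 - 12 = 9
Net secondary income = -1
Current account = -119 + 9 + (-1) = -111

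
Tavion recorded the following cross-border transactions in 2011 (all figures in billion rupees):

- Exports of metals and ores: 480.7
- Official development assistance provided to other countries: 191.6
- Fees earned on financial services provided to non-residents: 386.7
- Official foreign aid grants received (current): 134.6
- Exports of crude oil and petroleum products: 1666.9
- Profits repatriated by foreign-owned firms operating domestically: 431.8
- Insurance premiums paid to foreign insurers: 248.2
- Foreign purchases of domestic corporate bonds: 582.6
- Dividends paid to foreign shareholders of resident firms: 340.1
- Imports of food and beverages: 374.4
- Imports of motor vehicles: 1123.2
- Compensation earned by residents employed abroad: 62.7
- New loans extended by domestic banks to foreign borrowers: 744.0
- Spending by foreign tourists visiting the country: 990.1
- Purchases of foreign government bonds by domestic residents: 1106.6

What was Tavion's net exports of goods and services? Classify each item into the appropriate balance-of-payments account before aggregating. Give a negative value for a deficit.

1778.6

Goods: 1666.9 + 480.7 - 374.4 - 1123.2 = 650.0
Services: 990.1 + 386.7 - 248.2 = 1128.6
Trade balance = 650.0 + 1128.6 = 1778.6
(Excluded from the trade balance — secondary income: official development assistance provided to other countries 191.6, official foreign aid grants received (current) 134.6; primary income: profits repatriated by foreign-owned firms operating domestically 431.8, dividends paid to foreign shareholders of resident firms 340.1, compensation earned by residents employed abroad 62.7; financial account: foreign purchases of domestic corporate bonds 582.6, new loans extended by domestic banks to foreign borrowers 744.0, purchases of foreign government bonds by domestic residents 1106.6.)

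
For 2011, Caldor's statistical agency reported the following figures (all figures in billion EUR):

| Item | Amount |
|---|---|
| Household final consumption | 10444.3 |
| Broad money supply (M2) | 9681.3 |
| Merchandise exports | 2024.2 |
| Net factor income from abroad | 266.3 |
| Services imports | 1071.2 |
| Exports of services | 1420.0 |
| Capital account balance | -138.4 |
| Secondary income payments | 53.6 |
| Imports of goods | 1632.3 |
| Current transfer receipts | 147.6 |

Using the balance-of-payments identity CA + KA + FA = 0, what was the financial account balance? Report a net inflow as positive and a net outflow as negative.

Goods balance = 2024.2 - 1632.3 = 391.9
Services balance = 1420.0 - 1071.2 = 348.8
Trade balance (goods + services) = 391.9 + 348.8 = 740.7
Net primary income = 266.3
Net secondary income = 147.6 - 53.6 = 94.0
Current account = 740.7 + 266.3 + 94.0 = 1101.0
Financial account = -(1101.0 + (-138.4)) = -962.6

-962.6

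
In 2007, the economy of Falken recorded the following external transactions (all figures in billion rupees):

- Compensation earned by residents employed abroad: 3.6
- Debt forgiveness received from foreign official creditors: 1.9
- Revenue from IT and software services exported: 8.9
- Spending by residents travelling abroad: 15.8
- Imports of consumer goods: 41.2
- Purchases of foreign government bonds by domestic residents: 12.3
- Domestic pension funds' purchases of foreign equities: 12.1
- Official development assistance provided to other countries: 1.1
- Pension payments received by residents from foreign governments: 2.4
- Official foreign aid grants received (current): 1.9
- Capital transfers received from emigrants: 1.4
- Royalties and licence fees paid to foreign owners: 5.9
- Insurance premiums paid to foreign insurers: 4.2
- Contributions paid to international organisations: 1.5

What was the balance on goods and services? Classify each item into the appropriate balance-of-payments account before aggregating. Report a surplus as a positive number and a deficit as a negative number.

Goods: -41.2
Services: -4.2 + 8.9 - 5.9 - 15.8 = -17.0
Trade balance = -41.2 + (-17.0) = -58.2
(Excluded from the trade balance — primary income: compensation earned by residents employed abroad 3.6; capital account: debt forgiveness received from foreign official creditors 1.9, capital transfers received from emigrants 1.4; financial account: purchases of foreign government bonds by domestic residents 12.3, domestic pension funds' purchases of foreign equities 12.1; secondary income: official development assistance provided to other countries 1.1, pension payments received by residents from foreign governments 2.4, official foreign aid grants received (current) 1.9, contributions paid to international organisations 1.5.)

-58.2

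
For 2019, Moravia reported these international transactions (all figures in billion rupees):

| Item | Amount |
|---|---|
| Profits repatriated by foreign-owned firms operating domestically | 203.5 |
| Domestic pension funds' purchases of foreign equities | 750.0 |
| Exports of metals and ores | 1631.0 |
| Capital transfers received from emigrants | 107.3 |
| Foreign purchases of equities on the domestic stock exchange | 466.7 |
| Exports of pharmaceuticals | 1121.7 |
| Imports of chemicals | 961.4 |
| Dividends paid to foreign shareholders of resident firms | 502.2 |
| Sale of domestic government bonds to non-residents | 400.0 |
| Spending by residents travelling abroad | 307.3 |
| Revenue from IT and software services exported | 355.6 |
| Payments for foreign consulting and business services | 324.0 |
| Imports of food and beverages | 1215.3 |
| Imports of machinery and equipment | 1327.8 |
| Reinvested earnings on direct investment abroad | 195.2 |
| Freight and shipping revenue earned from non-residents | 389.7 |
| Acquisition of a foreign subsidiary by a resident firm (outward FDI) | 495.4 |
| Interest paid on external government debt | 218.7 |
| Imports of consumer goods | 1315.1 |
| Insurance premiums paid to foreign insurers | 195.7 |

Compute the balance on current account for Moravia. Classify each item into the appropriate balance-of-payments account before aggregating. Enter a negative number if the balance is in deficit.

-2877.8

Goods: -1327.8 + 1121.7 - 961.4 + 1631.0 - 1315.1 - 1215.3 = -2066.9
Services: 389.7 - 195.7 - 324.0 - 307.3 + 355.6 = -81.7
Primary income: -218.7 - 203.5 + 195.2 - 502.2 = -729.2
Current account = (-2066.9) + (-81.7) + (-729.2) = -2877.8
(Excluded from the current account — financial account: domestic pension funds' purchases of foreign equities 750.0, foreign purchases of equities on the domestic stock exchange 466.7, sale of domestic government bonds to non-residents 400.0, acquisition of a foreign subsidiary by a resident firm (outward FDI) 495.4; capital account: capital transfers received from emigrants 107.3.)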